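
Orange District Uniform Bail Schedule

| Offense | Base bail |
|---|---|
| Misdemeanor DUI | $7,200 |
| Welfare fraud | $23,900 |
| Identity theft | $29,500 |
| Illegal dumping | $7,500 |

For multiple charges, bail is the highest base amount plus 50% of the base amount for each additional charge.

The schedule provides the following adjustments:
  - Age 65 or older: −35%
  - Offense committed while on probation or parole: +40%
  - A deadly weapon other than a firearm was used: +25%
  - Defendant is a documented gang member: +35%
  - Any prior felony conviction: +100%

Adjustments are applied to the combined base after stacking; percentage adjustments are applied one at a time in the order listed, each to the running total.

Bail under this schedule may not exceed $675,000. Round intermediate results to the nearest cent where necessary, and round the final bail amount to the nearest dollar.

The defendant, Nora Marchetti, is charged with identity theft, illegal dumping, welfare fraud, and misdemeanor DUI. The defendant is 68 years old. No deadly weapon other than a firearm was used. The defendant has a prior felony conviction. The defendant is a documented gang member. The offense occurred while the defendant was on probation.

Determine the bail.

Base amounts from the schedule: identity theft $29,500; illegal dumping $7,500; welfare fraud $23,900; misdemeanor DUI $7,200.
Stacking rule: highest base plus 50% of each additional charge. Highest is identity theft at $29,500. Additional: $7,500 × 50% = $3,750; $23,900 × 50% = $11,950; $7,200 × 50% = $3,600. Combined base = $29,500 + $19,300 = $48,800.
Age 65 or older (−35%): $48,800 × 0.65 = $31,720.
Offense committed while on probation or parole (+40%): $31,720 × 1.4 = $44,408.
Defendant is a documented gang member (+35%): $44,408 × 1.35 = $59,950.80.
Any prior felony conviction (+100%): $59,950.80 × 2 = $119,901.60.
$119,901.60 is within the $675,000 maximum.
Rounded to the nearest dollar: $119,902.

$119,902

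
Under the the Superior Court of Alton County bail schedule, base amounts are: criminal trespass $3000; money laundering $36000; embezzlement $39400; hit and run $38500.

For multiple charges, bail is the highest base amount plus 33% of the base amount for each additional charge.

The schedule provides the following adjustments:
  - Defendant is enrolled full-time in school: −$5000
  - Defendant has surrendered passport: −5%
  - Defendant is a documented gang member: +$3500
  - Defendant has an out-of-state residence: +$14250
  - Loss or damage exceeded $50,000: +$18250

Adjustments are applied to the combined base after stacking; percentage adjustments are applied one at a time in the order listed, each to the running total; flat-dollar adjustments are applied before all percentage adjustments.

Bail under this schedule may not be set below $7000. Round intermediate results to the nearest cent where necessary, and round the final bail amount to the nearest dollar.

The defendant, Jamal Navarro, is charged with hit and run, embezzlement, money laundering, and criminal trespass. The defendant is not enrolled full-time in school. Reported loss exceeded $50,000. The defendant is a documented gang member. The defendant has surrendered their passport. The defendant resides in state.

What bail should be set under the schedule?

$82389

Base amounts from the schedule: hit and run $38500; embezzlement $39400; money laundering $36000; criminal trespass $3000.
Stacking rule: highest base plus 33% of each additional charge. Highest is embezzlement at $39400. Additional: $38500 × 33% = $12705; $36000 × 33% = $11880; $3000 × 33% = $990. Combined base = $39400 + $25575 = $64975.
Defendant is a documented gang member (+$3500 flat): $64975 + $3500 = $68475.
Loss or damage exceeded $50,000 (+$18250 flat): $68475 + $18250 = $86725.
Defendant has surrendered passport (−5%): $86725 × 0.95 = $82388.75.
$82388.75 is at or above the $7000 minimum.
Rounded to the nearest dollar: $82389.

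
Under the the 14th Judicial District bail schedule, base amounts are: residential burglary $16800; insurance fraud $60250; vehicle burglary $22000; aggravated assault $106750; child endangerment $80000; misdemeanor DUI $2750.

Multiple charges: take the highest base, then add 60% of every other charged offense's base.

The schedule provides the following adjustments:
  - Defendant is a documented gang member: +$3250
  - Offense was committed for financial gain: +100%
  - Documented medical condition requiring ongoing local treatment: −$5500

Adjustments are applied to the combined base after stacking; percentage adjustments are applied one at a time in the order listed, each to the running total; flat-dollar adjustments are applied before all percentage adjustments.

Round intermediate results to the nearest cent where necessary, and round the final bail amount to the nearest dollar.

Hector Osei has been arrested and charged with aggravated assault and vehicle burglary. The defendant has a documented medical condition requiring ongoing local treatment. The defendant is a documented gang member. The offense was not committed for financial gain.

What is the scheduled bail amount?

Base amounts from the schedule: aggravated assault $106750; vehicle burglary $22000.
Stacking rule: highest base plus 60% of each additional charge. Highest is aggravated assault at $106750. Additional: $22000 × 60% = $13200. Combined base = $106750 + $13200 = $119950.
Defendant is a documented gang member (+$3250 flat): $119950 + $3250 = $123200.
Documented medical condition requiring ongoing local treatment (−$5500 flat): $123200 − $5500 = $117700.

$117700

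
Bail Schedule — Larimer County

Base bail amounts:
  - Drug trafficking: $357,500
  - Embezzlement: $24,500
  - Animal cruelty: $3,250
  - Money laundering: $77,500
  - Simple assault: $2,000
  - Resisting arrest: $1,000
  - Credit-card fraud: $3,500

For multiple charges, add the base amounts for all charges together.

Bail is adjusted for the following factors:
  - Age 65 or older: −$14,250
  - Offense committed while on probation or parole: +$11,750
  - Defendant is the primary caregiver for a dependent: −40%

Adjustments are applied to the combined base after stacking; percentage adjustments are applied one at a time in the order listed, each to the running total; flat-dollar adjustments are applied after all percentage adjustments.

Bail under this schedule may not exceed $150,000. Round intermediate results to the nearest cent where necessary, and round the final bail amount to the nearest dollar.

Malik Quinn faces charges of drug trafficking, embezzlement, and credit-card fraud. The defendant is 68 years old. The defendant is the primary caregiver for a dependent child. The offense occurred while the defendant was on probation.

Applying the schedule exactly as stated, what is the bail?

$150,000

Base amounts from the schedule: drug trafficking $357,500; embezzlement $24,500; credit-card fraud $3,500.
Stacking rule: sum of all bases. $357,500 + $24,500 + $3,500 = $385,500.
Defendant is the primary caregiver for a dependent (−40%): $385,500 × 0.6 = $231,300.
Age 65 or older (−$14,250 flat): $231,300 − $14,250 = $217,050.
Offense committed while on probation or parole (+$11,750 flat): $217,050 + $11,750 = $228,800.
Result $228,800 exceeds the maximum of $150,000; bail is capped at $150,000.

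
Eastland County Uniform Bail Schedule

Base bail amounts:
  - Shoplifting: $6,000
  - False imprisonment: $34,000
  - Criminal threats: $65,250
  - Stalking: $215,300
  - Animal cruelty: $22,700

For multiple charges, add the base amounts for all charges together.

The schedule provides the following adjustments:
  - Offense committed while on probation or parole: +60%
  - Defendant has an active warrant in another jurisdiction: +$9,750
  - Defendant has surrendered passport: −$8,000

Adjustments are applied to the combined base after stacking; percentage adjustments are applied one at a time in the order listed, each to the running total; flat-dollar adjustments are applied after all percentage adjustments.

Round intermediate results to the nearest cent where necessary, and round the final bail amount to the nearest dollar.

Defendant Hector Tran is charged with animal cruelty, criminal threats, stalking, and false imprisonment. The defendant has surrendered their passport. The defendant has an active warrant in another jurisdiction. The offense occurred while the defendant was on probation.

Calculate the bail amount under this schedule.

$541,350

Base amounts from the schedule: animal cruelty $22,700; criminal threats $65,250; stalking $215,300; false imprisonment $34,000.
Stacking rule: sum of all bases. $22,700 + $65,250 + $215,300 + $34,000 = $337,250.
Offense committed while on probation or parole (+60%): $337,250 × 1.6 = $539,600.
Defendant has an active warrant in another jurisdiction (+$9,750 flat): $539,600 + $9,750 = $549,350.
Defendant has surrendered passport (−$8,000 flat): $549,350 − $8,000 = $541,350.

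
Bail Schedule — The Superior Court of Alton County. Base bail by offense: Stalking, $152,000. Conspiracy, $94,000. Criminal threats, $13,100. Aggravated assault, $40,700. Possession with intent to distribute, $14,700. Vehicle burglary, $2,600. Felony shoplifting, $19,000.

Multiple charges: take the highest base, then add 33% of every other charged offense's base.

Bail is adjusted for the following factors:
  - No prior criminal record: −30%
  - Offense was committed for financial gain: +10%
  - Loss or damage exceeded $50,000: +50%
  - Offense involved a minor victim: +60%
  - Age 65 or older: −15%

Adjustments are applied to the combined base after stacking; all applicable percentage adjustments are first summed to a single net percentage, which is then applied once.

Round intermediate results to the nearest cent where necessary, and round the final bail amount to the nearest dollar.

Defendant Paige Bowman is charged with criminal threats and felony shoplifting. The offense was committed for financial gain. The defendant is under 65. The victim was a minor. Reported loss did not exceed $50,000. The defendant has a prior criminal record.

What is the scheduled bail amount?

$39,649

Base amounts from the schedule: criminal threats $13,100; felony shoplifting $19,000.
Stacking rule: highest base plus 33% of each additional charge. Highest is felony shoplifting at $19,000. Additional: $13,100 × 33% = $4,323. Combined base = $19,000 + $4,323 = $23,323.
Net percentage adjustment: +10% +60% = +70%. $23,323 × 1.7 = $39,649.10.
Rounded to the nearest dollar: $39,649.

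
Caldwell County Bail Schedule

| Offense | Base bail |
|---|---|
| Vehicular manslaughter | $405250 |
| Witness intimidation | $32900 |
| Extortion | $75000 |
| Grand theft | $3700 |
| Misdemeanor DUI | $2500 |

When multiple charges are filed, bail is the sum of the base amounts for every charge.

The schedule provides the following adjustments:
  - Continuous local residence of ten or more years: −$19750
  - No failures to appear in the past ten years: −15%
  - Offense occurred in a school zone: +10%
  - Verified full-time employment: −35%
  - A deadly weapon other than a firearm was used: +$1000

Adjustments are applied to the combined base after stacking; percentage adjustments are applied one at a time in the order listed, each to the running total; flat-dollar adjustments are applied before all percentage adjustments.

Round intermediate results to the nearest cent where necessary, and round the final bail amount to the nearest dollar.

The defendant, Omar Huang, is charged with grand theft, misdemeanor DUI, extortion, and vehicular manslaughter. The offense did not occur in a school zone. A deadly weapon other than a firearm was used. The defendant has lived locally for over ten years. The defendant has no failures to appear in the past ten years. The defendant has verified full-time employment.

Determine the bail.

$258404

Base amounts from the schedule: grand theft $3700; misdemeanor DUI $2500; extortion $75000; vehicular manslaughter $405250.
Stacking rule: sum of all bases. $3700 + $2500 + $75000 + $405250 = $486450.
Continuous local residence of ten or more years (−$19750 flat): $486450 − $19750 = $466700.
A deadly weapon other than a firearm was used (+$1000 flat): $466700 + $1000 = $467700.
No failures to appear in the past ten years (−15%): $467700 × 0.85 = $397545.
Verified full-time employment (−35%): $397545 × 0.65 = $258404.25.
Rounded to the nearest dollar: $258404.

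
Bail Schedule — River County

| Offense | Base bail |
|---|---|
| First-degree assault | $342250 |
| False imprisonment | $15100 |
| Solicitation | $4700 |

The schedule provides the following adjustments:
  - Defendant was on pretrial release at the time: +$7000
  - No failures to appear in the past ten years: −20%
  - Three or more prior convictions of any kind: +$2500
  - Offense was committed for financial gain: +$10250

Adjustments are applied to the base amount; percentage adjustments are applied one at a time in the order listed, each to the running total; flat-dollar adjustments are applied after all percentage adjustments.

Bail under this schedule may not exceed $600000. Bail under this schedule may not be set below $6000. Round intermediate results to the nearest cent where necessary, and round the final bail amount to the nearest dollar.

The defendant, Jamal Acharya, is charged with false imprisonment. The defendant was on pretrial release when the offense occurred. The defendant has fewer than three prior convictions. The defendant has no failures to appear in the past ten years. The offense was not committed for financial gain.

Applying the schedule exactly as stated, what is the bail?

Base amounts from the schedule: false imprisonment $15100.
Single charge. Combined base = $15100.
No failures to appear in the past ten years (−20%): $15100 × 0.8 = $12080.
Defendant was on pretrial release at the time (+$7000 flat): $12080 + $7000 = $19080.
$19080 is within the $600000 maximum.
$19080 is at or above the $6000 minimum.

$19080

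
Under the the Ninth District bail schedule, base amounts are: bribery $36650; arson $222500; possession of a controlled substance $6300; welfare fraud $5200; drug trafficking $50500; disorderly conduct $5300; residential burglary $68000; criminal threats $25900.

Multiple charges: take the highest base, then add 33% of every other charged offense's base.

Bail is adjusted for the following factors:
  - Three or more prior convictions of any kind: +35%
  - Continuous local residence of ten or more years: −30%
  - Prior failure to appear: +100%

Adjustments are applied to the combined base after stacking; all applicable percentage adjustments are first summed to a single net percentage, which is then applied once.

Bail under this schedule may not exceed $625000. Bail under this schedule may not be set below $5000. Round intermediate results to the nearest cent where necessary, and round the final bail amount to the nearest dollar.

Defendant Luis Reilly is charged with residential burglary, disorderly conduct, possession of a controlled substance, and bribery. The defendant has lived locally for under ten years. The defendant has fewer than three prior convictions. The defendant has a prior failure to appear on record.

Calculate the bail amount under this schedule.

$167845

Base amounts from the schedule: residential burglary $68000; disorderly conduct $5300; possession of a controlled substance $6300; bribery $36650.
Stacking rule: highest base plus 33% of each additional charge. Highest is residential burglary at $68000. Additional: $5300 × 33% = $1749; $6300 × 33% = $2079; $36650 × 33% = $12094.50. Combined base = $68000 + $15922.50 = $83922.50.
Prior failure to appear (+100%): $83922.50 × 2 = $167845.
$167845 is within the $625000 maximum.
$167845 is at or above the $5000 minimum.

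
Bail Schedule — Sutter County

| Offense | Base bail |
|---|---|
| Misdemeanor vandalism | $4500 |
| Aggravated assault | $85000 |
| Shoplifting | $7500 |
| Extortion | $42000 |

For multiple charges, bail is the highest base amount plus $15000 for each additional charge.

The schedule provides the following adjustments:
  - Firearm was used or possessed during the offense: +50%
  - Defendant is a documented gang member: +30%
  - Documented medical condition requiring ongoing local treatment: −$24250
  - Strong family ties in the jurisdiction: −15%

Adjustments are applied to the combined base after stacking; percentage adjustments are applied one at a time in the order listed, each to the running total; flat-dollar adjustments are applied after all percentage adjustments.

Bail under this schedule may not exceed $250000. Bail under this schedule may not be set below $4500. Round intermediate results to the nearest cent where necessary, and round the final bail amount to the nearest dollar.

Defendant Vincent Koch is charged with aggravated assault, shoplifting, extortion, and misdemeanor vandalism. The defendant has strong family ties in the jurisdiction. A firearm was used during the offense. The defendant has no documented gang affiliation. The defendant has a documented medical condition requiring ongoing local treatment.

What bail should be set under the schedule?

Base amounts from the schedule: aggravated assault $85000; shoplifting $7500; extortion $42000; misdemeanor vandalism $4500.
Stacking rule: highest base plus $15000 per additional charge. Highest is aggravated assault at $85000; 3 additional charges → +$45000. Combined base = $130000.
Firearm was used or possessed during the offense (+50%): $130000 × 1.5 = $195000.
Strong family ties in the jurisdiction (−15%): $195000 × 0.85 = $165750.
Documented medical condition requiring ongoing local treatment (−$24250 flat): $165750 − $24250 = $141500.
$141500 is within the $250000 maximum.
$141500 is at or above the $4500 minimum.

$141500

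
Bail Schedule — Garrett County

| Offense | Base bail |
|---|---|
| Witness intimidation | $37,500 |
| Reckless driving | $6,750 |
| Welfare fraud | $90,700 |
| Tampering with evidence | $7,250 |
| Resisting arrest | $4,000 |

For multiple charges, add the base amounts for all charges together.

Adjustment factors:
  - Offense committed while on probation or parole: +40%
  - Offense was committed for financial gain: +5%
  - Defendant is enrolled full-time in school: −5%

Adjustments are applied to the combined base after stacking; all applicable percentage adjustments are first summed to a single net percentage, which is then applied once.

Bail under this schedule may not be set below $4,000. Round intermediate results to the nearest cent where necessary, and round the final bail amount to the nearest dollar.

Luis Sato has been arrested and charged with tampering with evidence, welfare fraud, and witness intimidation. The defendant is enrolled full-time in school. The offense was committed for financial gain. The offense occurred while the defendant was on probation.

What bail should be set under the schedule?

Base amounts from the schedule: tampering with evidence $7,250; welfare fraud $90,700; witness intimidation $37,500.
Stacking rule: sum of all bases. $7,250 + $90,700 + $37,500 = $135,450.
Net percentage adjustment: +40% +5% −5% = +40%. $135,450 × 1.4 = $189,630.
$189,630 is at or above the $4,000 minimum.

$189,630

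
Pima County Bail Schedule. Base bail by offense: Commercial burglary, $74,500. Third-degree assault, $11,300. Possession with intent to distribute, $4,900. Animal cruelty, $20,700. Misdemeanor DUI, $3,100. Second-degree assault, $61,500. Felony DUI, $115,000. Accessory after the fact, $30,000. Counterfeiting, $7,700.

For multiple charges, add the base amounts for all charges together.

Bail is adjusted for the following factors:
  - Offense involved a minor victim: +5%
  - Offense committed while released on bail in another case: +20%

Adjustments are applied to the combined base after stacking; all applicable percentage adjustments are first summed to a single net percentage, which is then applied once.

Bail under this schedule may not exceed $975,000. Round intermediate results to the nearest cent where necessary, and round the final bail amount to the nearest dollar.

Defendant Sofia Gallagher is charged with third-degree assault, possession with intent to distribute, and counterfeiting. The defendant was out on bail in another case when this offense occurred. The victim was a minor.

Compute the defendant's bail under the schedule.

Base amounts from the schedule: third-degree assault $11,300; possession with intent to distribute $4,900; counterfeiting $7,700.
Stacking rule: sum of all bases. $11,300 + $4,900 + $7,700 = $23,900.
Net percentage adjustment: +5% +20% = +25%. $23,900 × 1.25 = $29,875.
$29,875 is within the $975,000 maximum.

$29,875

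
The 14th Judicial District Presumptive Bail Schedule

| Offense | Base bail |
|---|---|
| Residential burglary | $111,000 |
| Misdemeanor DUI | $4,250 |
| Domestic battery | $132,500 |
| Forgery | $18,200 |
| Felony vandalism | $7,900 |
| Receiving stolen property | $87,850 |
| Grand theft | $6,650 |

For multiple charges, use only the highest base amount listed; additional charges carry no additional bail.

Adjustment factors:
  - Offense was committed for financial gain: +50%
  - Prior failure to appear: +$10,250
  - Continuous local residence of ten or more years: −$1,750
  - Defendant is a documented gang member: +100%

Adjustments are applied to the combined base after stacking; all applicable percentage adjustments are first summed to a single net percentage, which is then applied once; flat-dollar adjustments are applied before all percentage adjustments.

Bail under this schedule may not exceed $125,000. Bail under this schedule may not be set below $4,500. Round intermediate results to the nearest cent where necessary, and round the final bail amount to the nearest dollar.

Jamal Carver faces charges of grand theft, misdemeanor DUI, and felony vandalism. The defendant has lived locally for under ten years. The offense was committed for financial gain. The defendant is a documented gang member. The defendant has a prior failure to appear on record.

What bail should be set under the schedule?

$45,375

Base amounts from the schedule: grand theft $6,650; misdemeanor DUI $4,250; felony vandalism $7,900.
Stacking rule: use the highest base only. Highest is felony vandalism at $7,900. Combined base = $7,900.
Prior failure to appear (+$10,250 flat): $7,900 + $10,250 = $18,150.
Net percentage adjustment: +50% +100% = +150%. $18,150 × 2.5 = $45,375.
$45,375 is within the $125,000 maximum.
$45,375 is at or above the $4,500 minimum.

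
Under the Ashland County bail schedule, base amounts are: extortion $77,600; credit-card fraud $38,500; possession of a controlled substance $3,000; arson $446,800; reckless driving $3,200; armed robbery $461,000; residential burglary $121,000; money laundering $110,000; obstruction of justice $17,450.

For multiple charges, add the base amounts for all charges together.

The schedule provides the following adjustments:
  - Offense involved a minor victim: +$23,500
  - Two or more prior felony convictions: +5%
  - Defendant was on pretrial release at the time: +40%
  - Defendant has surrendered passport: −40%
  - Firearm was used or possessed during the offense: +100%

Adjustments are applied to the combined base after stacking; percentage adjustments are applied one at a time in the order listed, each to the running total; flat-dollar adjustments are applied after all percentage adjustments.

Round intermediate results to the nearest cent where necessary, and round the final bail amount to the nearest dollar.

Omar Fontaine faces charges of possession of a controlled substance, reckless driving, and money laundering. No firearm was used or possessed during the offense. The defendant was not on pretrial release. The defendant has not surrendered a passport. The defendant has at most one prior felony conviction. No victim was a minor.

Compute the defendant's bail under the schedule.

$116,200

Base amounts from the schedule: possession of a controlled substance $3,000; reckless driving $3,200; money laundering $110,000.
Stacking rule: sum of all bases. $3,000 + $3,200 + $110,000 = $116,200.
No adjustment factors apply to this defendant.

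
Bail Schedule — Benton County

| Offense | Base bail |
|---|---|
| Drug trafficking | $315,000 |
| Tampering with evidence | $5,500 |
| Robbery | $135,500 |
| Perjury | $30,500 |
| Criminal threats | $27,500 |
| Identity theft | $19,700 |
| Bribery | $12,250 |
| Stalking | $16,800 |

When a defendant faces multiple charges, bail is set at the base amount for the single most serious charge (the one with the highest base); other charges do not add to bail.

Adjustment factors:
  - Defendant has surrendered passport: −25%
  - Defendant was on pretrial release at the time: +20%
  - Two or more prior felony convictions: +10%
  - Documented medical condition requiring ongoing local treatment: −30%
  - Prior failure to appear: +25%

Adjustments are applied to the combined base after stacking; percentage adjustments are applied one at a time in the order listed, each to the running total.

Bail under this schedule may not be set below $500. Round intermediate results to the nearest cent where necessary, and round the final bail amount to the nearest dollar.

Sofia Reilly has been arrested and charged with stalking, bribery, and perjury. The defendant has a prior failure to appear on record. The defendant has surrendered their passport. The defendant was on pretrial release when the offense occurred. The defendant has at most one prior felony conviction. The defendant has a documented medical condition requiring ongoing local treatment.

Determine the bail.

$24,019

Base amounts from the schedule: stalking $16,800; bribery $12,250; perjury $30,500.
Stacking rule: use the highest base only. Highest is perjury at $30,500. Combined base = $30,500.
Defendant has surrendered passport (−25%): $30,500 × 0.75 = $22,875.
Defendant was on pretrial release at the time (+20%): $22,875 × 1.2 = $27,450.
Documented medical condition requiring ongoing local treatment (−30%): $27,450 × 0.7 = $19,215.
Prior failure to appear (+25%): $19,215 × 1.25 = $24,018.75.
$24,018.75 is at or above the $500 minimum.
Rounded to the nearest dollar: $24,019.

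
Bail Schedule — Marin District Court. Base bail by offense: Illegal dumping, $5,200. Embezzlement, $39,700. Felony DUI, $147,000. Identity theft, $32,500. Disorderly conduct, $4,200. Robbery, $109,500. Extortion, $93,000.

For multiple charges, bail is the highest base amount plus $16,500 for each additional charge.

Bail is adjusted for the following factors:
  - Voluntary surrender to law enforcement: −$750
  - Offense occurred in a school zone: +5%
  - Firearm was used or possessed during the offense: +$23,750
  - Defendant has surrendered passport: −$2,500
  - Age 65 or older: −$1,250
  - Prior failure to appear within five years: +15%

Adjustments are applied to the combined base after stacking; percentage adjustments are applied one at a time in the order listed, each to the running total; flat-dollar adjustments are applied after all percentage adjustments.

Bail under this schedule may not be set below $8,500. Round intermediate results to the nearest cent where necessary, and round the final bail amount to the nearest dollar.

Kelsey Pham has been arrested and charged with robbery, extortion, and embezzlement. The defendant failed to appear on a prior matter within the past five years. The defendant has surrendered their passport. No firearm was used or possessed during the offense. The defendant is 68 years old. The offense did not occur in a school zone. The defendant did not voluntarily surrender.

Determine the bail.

$160,125

Base amounts from the schedule: robbery $109,500; extortion $93,000; embezzlement $39,700.
Stacking rule: highest base plus $16,500 per additional charge. Highest is robbery at $109,500; 2 additional charges → +$33,000. Combined base = $142,500.
Prior failure to appear within five years (+15%): $142,500 × 1.15 = $163,875.
Defendant has surrendered passport (−$2,500 flat): $163,875 − $2,500 = $161,375.
Age 65 or older (−$1,250 flat): $161,375 − $1,250 = $160,125.
$160,125 is at or above the $8,500 minimum.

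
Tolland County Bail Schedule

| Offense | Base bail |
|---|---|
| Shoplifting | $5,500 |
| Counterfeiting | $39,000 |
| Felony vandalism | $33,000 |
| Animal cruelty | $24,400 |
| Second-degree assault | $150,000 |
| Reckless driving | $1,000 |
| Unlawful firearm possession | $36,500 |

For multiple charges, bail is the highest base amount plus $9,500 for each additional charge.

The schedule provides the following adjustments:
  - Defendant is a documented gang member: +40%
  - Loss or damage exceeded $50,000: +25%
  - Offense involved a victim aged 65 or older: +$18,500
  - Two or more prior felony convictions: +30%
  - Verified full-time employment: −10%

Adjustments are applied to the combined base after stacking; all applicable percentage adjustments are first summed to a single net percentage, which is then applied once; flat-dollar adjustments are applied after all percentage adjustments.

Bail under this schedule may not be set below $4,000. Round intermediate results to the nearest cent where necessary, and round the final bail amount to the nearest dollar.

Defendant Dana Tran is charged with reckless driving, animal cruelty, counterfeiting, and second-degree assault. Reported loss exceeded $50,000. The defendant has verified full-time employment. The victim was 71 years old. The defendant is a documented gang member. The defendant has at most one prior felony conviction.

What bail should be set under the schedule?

Base amounts from the schedule: reckless driving $1,000; animal cruelty $24,400; counterfeiting $39,000; second-degree assault $150,000.
Stacking rule: highest base plus $9,500 per additional charge. Highest is second-degree assault at $150,000; 3 additional charges → +$28,500. Combined base = $178,500.
Net percentage adjustment: +40% +25% −10% = +55%. $178,500 × 1.55 = $276,675.
Offense involved a victim aged 65 or older (+$18,500 flat): $276,675 + $18,500 = $295,175.
$295,175 is at or above the $4,000 minimum.

$295,175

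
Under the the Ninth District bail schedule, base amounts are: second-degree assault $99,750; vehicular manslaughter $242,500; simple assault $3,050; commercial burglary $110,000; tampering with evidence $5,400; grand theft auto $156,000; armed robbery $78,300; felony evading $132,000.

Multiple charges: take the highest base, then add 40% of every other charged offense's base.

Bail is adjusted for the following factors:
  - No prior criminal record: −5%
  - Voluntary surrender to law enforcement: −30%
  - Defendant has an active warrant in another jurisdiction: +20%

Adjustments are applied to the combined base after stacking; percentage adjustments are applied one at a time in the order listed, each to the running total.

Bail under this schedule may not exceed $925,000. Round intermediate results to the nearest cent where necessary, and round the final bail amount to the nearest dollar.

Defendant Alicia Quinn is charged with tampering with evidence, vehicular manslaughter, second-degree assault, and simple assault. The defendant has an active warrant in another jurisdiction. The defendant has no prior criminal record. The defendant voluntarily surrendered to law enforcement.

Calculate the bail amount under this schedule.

$228,052

Base amounts from the schedule: tampering with evidence $5,400; vehicular manslaughter $242,500; second-degree assault $99,750; simple assault $3,050.
Stacking rule: highest base plus 40% of each additional charge. Highest is vehicular manslaughter at $242,500. Additional: $5,400 × 40% = $2,160; $99,750 × 40% = $39,900; $3,050 × 40% = $1,220. Combined base = $242,500 + $43,280 = $285,780.
No prior criminal record (−5%): $285,780 × 0.95 = $271,491.
Voluntary surrender to law enforcement (−30%): $271,491 × 0.7 = $190,043.70.
Defendant has an active warrant in another jurisdiction (+20%): $190,043.70 × 1.2 = $228,052.44.
$228,052.44 is within the $925,000 maximum.
Rounded to the nearest dollar: $228,052.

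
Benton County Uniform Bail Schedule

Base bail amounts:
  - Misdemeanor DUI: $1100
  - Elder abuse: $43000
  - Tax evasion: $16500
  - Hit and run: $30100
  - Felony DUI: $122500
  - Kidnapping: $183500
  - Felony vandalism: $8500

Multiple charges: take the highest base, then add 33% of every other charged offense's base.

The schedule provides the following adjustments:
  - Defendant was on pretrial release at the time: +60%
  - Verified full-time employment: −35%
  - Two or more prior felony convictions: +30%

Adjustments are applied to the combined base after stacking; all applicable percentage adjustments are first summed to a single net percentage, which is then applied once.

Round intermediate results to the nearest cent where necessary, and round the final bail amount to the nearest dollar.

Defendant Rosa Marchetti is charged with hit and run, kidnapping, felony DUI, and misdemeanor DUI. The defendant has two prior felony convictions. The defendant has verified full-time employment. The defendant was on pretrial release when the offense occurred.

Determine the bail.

Base amounts from the schedule: hit and run $30100; kidnapping $183500; felony DUI $122500; misdemeanor DUI $1100.
Stacking rule: highest base plus 33% of each additional charge. Highest is kidnapping at $183500. Additional: $30100 × 33% = $9933; $122500 × 33% = $40425; $1100 × 33% = $363. Combined base = $183500 + $50721 = $234221.
Net percentage adjustment: +60% −35% +30% = +55%. $234221 × 1.55 = $363042.55.
Rounded to the nearest dollar: $363043.

$363043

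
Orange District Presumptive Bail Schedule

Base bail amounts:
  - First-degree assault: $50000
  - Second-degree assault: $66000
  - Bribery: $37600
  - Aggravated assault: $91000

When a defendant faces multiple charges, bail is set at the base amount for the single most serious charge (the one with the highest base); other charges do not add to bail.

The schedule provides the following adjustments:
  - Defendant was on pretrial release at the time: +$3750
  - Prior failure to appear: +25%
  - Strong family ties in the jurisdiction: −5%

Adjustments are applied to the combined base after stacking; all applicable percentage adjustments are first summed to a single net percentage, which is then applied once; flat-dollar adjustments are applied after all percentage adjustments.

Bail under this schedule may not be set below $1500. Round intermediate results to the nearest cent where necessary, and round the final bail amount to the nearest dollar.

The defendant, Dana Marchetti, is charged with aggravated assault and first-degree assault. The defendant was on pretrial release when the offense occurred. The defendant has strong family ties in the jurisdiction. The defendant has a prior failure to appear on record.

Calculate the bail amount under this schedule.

Base amounts from the schedule: aggravated assault $91000; first-degree assault $50000.
Stacking rule: use the highest base only. Highest is aggravated assault at $91000. Combined base = $91000.
Net percentage adjustment: +25% −5% = +20%. $91000 × 1.2 = $109200.
Defendant was on pretrial release at the time (+$3750 flat): $109200 + $3750 = $112950.
$112950 is at or above the $1500 minimum.

$112950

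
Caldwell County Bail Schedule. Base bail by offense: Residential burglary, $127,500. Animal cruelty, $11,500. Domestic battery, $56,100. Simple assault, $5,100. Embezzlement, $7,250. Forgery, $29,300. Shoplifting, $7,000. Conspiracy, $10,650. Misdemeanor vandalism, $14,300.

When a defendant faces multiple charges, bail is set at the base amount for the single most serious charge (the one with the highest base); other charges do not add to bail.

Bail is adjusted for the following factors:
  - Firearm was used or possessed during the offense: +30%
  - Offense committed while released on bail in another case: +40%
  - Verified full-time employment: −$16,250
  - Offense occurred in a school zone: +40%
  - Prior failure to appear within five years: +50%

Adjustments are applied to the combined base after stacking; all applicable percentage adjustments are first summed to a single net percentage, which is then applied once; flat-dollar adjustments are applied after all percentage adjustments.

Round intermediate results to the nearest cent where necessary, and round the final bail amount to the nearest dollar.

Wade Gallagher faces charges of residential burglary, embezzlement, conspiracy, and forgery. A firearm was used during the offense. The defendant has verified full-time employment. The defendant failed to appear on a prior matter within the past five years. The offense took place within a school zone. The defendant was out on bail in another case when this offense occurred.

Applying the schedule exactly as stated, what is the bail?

$315,250

Base amounts from the schedule: residential burglary $127,500; embezzlement $7,250; conspiracy $10,650; forgery $29,300.
Stacking rule: use the highest base only. Highest is residential burglary at $127,500. Combined base = $127,500.
Net percentage adjustment: +30% +40% +40% +50% = +160%. $127,500 × 2.6 = $331,500.
Verified full-time employment (−$16,250 flat): $331,500 − $16,250 = $315,250.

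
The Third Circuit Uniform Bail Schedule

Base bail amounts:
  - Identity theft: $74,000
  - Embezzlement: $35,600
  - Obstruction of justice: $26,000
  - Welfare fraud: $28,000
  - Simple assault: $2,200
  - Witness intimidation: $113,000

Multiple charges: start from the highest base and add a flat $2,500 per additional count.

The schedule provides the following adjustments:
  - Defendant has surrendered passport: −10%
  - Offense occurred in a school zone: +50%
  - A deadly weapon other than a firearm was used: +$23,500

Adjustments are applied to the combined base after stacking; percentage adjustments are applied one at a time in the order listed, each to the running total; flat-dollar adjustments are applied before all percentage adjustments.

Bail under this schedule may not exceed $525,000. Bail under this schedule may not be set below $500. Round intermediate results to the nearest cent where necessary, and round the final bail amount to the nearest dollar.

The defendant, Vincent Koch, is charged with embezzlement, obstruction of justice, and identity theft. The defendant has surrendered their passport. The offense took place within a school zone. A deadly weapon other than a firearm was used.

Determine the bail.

$138,375

Base amounts from the schedule: embezzlement $35,600; obstruction of justice $26,000; identity theft $74,000.
Stacking rule: highest base plus $2,500 per additional charge. Highest is identity theft at $74,000; 2 additional charges → +$5,000. Combined base = $79,000.
A deadly weapon other than a firearm was used (+$23,500 flat): $79,000 + $23,500 = $102,500.
Defendant has surrendered passport (−10%): $102,500 × 0.9 = $92,250.
Offense occurred in a school zone (+50%): $92,250 × 1.5 = $138,375.
$138,375 is within the $525,000 maximum.
$138,375 is at or above the $500 minimum.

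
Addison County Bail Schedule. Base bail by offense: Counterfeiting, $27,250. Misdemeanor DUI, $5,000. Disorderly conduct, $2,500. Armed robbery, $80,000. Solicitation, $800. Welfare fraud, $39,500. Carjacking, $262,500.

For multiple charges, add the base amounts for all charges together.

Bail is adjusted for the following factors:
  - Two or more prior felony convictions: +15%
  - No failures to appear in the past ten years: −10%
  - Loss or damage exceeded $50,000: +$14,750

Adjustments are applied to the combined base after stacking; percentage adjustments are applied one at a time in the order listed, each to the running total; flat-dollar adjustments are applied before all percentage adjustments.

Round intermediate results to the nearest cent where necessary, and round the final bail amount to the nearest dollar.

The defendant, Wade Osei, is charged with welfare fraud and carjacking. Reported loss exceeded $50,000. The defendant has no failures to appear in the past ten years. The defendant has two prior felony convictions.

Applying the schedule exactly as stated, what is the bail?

$327,836

Base amounts from the schedule: welfare fraud $39,500; carjacking $262,500.
Stacking rule: sum of all bases. $39,500 + $262,500 = $302,000.
Loss or damage exceeded $50,000 (+$14,750 flat): $302,000 + $14,750 = $316,750.
Two or more prior felony convictions (+15%): $316,750 × 1.15 = $364,262.50.
No failures to appear in the past ten years (−10%): $364,262.50 × 0.9 = $327,836.25.
Rounded to the nearest dollar: $327,836.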